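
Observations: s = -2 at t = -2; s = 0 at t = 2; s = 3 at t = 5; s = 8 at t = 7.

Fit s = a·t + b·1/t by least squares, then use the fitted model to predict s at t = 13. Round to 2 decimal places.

Entries of AᵀA: Σt·t = 82, Σt·1/t = 4, Σ1/t·1/t = 1373/2450.
Right-hand side: Σt·s = 75, Σ1/t·s = 96/35.
So AᵀA·[a, b]ᵀ = Aᵀs: [[82, 4]; [4, 1373/2450]]·[a, b]ᵀ = [75, 96/35]ᵀ.
Eliminating b: (1373/2450)·(row 1) − 4·(row 2) gives (36693/1225)·a = (1373/2450)·75 − 4·(96/35) = 15219/490, so a = 8455/8154.
Then b = ((96/35) − 4·(8455/8154))/(1373/2450) = -10220/4077.
At t = 13: ŝ = (8455/8154)·(13) + (-10220/4077)·(1/13) = 52165/3926.

ŝ = 13.29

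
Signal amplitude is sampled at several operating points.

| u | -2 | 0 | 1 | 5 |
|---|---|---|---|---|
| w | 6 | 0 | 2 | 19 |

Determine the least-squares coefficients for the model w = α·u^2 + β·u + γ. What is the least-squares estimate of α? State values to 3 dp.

α = 0.858

The normal equations are: 642·α + 118·β + 30·γ = 501;  118·α + 30·β + 4·γ = 85;  30·α + 4·β + 4·γ = 27.
Solving the 3×3 system (Gaussian elimination) gives α = 2657/3098, β = -1041/1549, γ = 1533/1549.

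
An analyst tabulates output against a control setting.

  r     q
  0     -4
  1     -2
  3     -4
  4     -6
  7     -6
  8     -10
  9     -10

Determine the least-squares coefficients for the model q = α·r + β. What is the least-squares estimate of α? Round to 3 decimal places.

α = -0.787

Compute the Gram sums: Σr·r = 220, Σr = 32, Σ1 = 7.
Right-hand side: Σr·q = -250, Σq = -42.
Δ = 220·7 − 32² = 516.
α = ((-250)·7 − 32·(-42))/516 = -203/258; β = (220·(-42) − 32·(-250))/516 = -310/129.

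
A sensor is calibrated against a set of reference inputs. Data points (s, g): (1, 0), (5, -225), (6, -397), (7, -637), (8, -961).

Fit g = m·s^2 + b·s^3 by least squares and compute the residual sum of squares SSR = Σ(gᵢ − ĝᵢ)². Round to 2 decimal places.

SSR = 1.80

Entries of MᵀM: Σs^2·s^2 = 8419, Σs^2·s^3 = 60477, Σs^3·s^3 = 442075.
And Σs^2·g = -112634, Σs^3·g = -824400.
MᵀM·[m, b]ᵀ = Mᵀg becomes [[8419, 60477]; [60477, 442075]]·[m, b]ᵀ = [-112634, -824400]ᵀ.
det = 8419·442075 − 60477² = 64361896.
m = ((-112634)·442075 − 60477·(-824400))/64361896 = 32281625/32180948; b = (8419·(-824400) − 60477·(-112634))/64361896 = -64428591/32180948.
Residuals: 16073483/16090474, 2909975/16090474, -5349800/8045237, 4485803/8045237, -1119109/8045237; SSR = 29011301/16090474.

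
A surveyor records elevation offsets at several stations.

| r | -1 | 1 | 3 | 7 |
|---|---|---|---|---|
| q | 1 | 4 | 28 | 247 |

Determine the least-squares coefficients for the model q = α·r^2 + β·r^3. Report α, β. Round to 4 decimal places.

α = 1.7125, β = 0.4754

The normal system XᵀX·[α, β]ᵀ = Xᵀq is [[2484, 17050]; [17050, 118380]]·[α, β]ᵀ = [12360, 85480]ᵀ.
Determinant 2484·118380 − 17050² = 3353420.
α = (12360·118380 − 17050·85480)/3353420 = 41020/23953; β = (2484·85480 − 17050·12360)/3353420 = 11388/23953.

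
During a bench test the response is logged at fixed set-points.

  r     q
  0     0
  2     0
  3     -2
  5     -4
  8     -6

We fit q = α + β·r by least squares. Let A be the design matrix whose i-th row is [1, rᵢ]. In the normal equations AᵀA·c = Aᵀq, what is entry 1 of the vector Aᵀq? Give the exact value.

-12

Entry 1 ↔ basis 1, so (Aᵀq)_{1} = Σᵢ qᵢ = (1)·(0) + (1)·(0) + (1)·(-2) + (1)·(-4) + (1)·(-6) = -12.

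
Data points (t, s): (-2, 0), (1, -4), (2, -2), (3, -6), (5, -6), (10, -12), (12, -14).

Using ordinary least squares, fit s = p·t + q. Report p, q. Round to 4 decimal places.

p = -0.9962, q = -1.8740

Compute the Gram sums: Σt·t = 287, Σt = 31, Σ1 = 7.
For Mᵀs: Σt·s = -344, Σs = -44.
det = 287·7 − 31² = 1048.
p = ((-344)·7 − 31·(-44))/1048 = -261/262; q = (287·(-44) − 31·(-344))/1048 = -491/262.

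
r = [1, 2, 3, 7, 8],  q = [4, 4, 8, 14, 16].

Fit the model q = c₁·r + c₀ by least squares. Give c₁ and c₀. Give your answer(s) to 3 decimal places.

Forming AᵀA = [[127, 21]; [21, 5]] and Aᵀq = [262, 46]ᵀ gives AᵀA·[c₁, c₀]ᵀ = Aᵀq.
Eliminating c₀: 5·(row 1) − 21·(row 2) gives 194·c₁ = 5·262 − 21·46 = 344, so c₁ = 172/97.
Then c₀ = (46 − 21·(172/97))/5 = 170/97.

c₁ = 1.773, c₀ = 1.753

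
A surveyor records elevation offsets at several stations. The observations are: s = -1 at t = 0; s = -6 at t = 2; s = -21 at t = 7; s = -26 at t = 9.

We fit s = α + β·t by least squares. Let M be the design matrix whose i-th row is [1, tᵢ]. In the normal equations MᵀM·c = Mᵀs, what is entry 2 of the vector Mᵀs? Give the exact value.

Entry 2 ↔ basis t, so (Mᵀs)_{2} = Σᵢ (t)·sᵢ = (0)·(-1) + (2)·(-6) + (7)·(-21) + (9)·(-26) = -393.

-393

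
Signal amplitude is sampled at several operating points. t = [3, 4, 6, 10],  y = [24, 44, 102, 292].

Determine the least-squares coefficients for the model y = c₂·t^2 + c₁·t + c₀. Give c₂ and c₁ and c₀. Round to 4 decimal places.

c₂ = 3.0699, c₁ = -1.6312, c₀ = 1.3161

Entries of XᵀX: Σt^2·t^2 = 11633, Σt^2·t = 1307, Σt^2 = 161, Σt·t = 161, Σt = 23, Σ1 = 4.
And Σt^2·y = 33792, Σt·y = 3780, Σy = 462.
Row-reducing yields c₂ = 571/186, c₁ = -1517/930, c₀ = 204/155.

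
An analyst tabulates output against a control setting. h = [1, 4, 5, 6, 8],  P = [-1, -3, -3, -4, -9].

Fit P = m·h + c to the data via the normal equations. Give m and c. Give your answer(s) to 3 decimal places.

m = -1.045, c = 1.015

The normal equations are: 142·m + 24·c = -124;  24·m + 5·c = -20.
(Σh·h = 142, Σh = 24, Σ1 = 5, Σh·P = -124, ΣP = -20.)
Δ = 142·5 − 24² = 134.
m = ((-124)·5 − 24·(-20))/134 = -70/67; c = (142·(-20) − 24·(-124))/134 = 68/67.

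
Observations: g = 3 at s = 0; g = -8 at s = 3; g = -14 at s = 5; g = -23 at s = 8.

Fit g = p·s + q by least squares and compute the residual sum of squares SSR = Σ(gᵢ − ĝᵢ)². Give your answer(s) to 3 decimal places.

Normal-equation sums: Σs·s = 98, Σs = 16, Σ1 = 4.
Moment sums: Σs·g = -278, Σg = -42.
Eliminating q: 4·(row 1) − 16·(row 2) gives 136·p = 4·(-278) − 16·(-42) = -440, so p = -55/17.
Then q = ((-42) − 16·(-55/17))/4 = 83/34.
Residuals: 19/34, -25/34, -9/34, 15/34; SSR = 19/17.

SSR = 1.118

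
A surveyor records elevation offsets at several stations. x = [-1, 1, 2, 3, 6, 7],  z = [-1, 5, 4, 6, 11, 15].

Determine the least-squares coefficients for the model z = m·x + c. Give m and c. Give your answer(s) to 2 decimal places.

Entries of MᵀM: Σx·x = 100, Σx = 18, Σ1 = 6.
Right-hand side: Σx·z = 203, Σz = 40.
MᵀM·[m, c]ᵀ = Mᵀz becomes [[100, 18]; [18, 6]]·[m, c]ᵀ = [203, 40]ᵀ.
Δ = 100·6 − 18² = 276.
m = (203·6 − 18·40)/276 = 83/46; c = (100·40 − 18·203)/276 = 173/138.

m = 1.80, c = 1.25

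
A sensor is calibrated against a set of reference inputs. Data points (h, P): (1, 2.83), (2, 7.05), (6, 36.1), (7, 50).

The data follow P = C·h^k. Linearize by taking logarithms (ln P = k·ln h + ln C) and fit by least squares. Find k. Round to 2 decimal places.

k = 1.47

Let Y = ln P. Fitting Y = k·ln h + ln C by least squares:
Over the data: Σln h = 4.4308, Σ(ln h)² = 7.4774, Σln P = 10.4916, Σln h·ln P = 15.3920.
Normal system: [[7.4774, 4.4308]; [4.4308, 4]]·[k, ln C]ᵀ = [15.3920, 10.4916]ᵀ.
Slope k = (n·Σln h·ln P − Σln h·Σln P)/(n·Σ(ln h)² − (Σln h)²) = (4·15.3920 − 4.4308·10.4916)/10.2775 = 1.46741; ln C = (Σln P − k·Σln h)/n = 0.99745.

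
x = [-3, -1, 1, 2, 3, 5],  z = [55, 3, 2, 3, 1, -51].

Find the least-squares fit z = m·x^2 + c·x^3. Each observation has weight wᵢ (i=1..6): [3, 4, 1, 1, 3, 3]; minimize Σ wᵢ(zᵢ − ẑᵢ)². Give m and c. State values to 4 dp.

The normal system AᵀWA·[m, c]ᵀ = AᵀWz is [[2382, 9404]; [9404, 51318]]·[m, c]ᵀ = [-2287, -23485]ᵀ.
Determinant 2382·51318 − 9404² = 33804260.
m = ((-2287)·51318 − 9404·(-23485))/33804260 = 51744337/16902130; c = (2382·(-23485) − 9404·(-2287))/33804260 = -17217161/16902130.

m = 3.0614, c = -1.0186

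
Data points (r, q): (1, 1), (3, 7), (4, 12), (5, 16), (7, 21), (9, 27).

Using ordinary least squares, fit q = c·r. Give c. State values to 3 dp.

Forming MᵀM = [[181]] and Mᵀq = [540]ᵀ gives MᵀM·[c]ᵀ = Mᵀq.
c = 540/181 = 2.98343.

c = 2.983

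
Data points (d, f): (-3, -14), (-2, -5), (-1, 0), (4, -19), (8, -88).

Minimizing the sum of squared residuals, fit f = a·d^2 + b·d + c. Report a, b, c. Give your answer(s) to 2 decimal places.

Sums needed: Σd^2·d^2 = 4450, Σd^2·d = 540, Σd^2 = 94, Σd·d = 94, Σd = 6, Σ1 = 5.
For Xᵀf: Σd^2·f = -6082, Σd·f = -728, Σf = -126.
So XᵀX·[a, b, c]ᵀ = Xᵀf: [[4450, 540, 94]; [540, 94, 6]; [94, 6, 5]]·[a, b, c]ᵀ = [-6082, -728, -126]ᵀ.
Inverting the 3×3 Gram matrix, [a, b, c]ᵀ = [-94871/62959, 48550/62959, 138748/62959]ᵀ.

a = -1.51, b = 0.77, c = 2.20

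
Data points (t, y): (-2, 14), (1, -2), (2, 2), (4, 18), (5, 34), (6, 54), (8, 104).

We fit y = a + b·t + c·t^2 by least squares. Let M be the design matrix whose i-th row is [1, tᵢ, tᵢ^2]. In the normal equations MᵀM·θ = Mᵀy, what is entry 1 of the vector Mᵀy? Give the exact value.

Entry 1 ↔ basis 1, so (Mᵀy)_{1} = Σᵢ yᵢ = (1)·(14) + (1)·(-2) + (1)·(2) + (1)·(18) + (1)·(34) + (1)·(54) + (1)·(104) = 224.

224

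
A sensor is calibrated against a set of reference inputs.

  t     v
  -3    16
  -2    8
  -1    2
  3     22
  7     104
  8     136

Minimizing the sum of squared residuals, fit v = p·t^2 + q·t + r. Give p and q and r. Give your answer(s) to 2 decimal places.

p = 1.98, q = 0.90, r = 1.22

With design matrix M, MᵀM = [[6676, 846, 136]; [846, 136, 12]; [136, 12, 6]] and Mᵀv = [14176, 1816, 288]ᵀ.
Solving the 3×3 system (Gaussian elimination) gives p = 15516/7819, q = 7048/7819, r = 1360/1117.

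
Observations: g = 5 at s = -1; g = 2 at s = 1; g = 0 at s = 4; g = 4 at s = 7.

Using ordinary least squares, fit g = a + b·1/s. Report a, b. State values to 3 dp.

a = 2.919, b = -1.716

Sums needed: Σ1 = 4, Σ1/s = 11/28, Σ1/s·1/s = 1633/784.
For Aᵀg: Σg = 11, Σ1/s·g = -17/7.
Determinant 4·(1633/784) − (11/28)² = 6411/784.
a = (11·(1633/784) − (11/28)·(-17/7))/(6411/784) = 6237/2137; b = (4·(-17/7) − (11/28)·11)/(6411/784) = -3668/2137.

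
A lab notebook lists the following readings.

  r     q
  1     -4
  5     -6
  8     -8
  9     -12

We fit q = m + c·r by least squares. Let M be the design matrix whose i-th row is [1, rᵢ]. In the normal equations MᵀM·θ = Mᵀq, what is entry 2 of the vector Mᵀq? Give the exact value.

-206

Entry 2 ↔ basis r, so (Mᵀq)_{2} = Σᵢ (r)·qᵢ = (1)·(-4) + (5)·(-6) + (8)·(-8) + (9)·(-12) = -206.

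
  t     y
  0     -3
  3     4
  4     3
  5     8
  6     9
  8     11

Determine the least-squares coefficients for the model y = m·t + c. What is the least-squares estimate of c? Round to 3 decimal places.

c = -2.482

From the data, Σt·t = 150, Σt = 26, Σ1 = 6.
And Σt·y = 206, Σy = 32.
AᵀA·[m, c]ᵀ = Aᵀy becomes [[150, 26]; [26, 6]]·[m, c]ᵀ = [206, 32]ᵀ.
Δ = 150·6 − 26² = 224.
m = (206·6 − 26·32)/224 = 101/56; c = (150·32 − 26·206)/224 = -139/56.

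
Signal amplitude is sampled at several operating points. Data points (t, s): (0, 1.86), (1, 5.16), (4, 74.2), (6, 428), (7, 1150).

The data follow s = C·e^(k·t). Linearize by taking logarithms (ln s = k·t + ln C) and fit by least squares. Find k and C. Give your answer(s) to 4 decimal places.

Taking logs, ln s = k·t + ln C, so regress ln s on t.
XᵀX = [[102.0000, 18.0000]; [18.0000, 5]], rhs = [104.5554, 19.6749]ᵀ  (here Σt = 18.0000, Σ(t)² = 102.0000, Σln s = 19.6749, Σt·ln s = 104.5554).
Slope k = (n·Σt·ln s − Σt·Σln s)/(n·Σ(t)² − (Σt)²) = (5·104.5554 − 18.0000·19.6749)/186.0000 = 0.90660; ln C = (Σln s − k·Σt)/n = 0.67121, so C = exp(0.67121) = 1.95661.

k = 0.9066, C = 1.9566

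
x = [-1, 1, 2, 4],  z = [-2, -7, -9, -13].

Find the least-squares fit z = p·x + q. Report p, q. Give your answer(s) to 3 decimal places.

From the data, Σx·x = 22, Σx = 6, Σ1 = 4.
Moment sums: Σx·z = -75, Σz = -31.
MᵀM·[p, q]ᵀ = Mᵀz becomes [[22, 6]; [6, 4]]·[p, q]ᵀ = [-75, -31]ᵀ.
Eliminating q: 4·(row 1) − 6·(row 2) gives 52·p = 4·(-75) − 6·(-31) = -114, so p = -57/26.
Then q = ((-31) − 6·(-57/26))/4 = -58/13.

p = -2.192, q = -4.462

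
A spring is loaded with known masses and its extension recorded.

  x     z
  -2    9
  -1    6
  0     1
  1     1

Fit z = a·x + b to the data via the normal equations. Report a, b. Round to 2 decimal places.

a = -2.90, b = 2.80

Setting ∂/∂a … = 0 gives: 6·a + (-2)·b = -23;  (-2)·a + 4·b = 17.
Determinant 6·4 − (-2)² = 20.
a = ((-23)·4 − (-2)·17)/20 = -29/10; b = (6·17 − (-2)·(-23))/20 = 14/5.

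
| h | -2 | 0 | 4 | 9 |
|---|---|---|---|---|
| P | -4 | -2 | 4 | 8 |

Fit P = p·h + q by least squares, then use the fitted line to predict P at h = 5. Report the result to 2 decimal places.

Normal-equation sums: Σh·h = 101, Σh = 11, Σ1 = 4.
For XᵀP: Σh·P = 96, ΣP = 6.
Normal equations: [[101, 11]; [11, 4]]·[p, q]ᵀ = [96, 6]ᵀ.
det = 101·4 − 11² = 283.
p = (96·4 − 11·6)/283 = 318/283; q = (101·6 − 11·96)/283 = -450/283.
At h = 5: P̂ = (318/283)·(5) + (-450/283)·(1) = 1140/283.

P̂ = 4.03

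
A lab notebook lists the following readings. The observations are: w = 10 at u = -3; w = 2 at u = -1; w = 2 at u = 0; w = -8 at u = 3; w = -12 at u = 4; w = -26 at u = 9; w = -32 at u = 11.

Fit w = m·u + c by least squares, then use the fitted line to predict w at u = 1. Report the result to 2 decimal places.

ŵ = -2.35

Entries of XᵀX: Σu·u = 237, Σu = 23, Σ1 = 7.
For Xᵀw: Σu·w = -690, Σw = -64.
XᵀX·[m, c]ᵀ = Xᵀw becomes [[237, 23]; [23, 7]]·[m, c]ᵀ = [-690, -64]ᵀ.
Δ = 237·7 − 23² = 1130.
m = ((-690)·7 − 23·(-64))/1130 = -1679/565; c = (237·(-64) − 23·(-690))/1130 = 351/565.
At u = 1: ŵ = (-1679/565)·(1) + (351/565)·(1) = -1328/565.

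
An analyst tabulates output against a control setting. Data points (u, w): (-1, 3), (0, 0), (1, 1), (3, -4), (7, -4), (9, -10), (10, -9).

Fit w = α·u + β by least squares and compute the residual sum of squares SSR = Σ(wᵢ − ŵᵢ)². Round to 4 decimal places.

SSR = 14.5733

The normal equations are: 241·α + 29·β = -222;  29·α + 7·β = -23.
(Σu·u = 241, Σu = 29, Σ1 = 7, Σu·w = -222, Σw = -23.)
Eliminating β: 7·(row 1) − 29·(row 2) gives 846·α = 7·(-222) − 29·(-23) = -887, so α = -887/846.
Then β = ((-23) − 29·(-887/846))/7 = 895/846.
Residuals: 42/47, -895/846, 419/423, -809/423, 965/423, -686/423, 361/846; SSR = 12329/846.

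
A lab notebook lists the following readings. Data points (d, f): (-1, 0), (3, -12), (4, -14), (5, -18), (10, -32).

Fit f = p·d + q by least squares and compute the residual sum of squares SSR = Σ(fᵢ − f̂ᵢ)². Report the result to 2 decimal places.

Forming XᵀX = [[151, 21]; [21, 5]] and Xᵀf = [-502, -76]ᵀ gives XᵀX·[p, q]ᵀ = Xᵀf.
Δ = 151·5 − 21² = 314.
p = ((-502)·5 − 21·(-76))/314 = -457/157; q = (151·(-76) − 21·(-502))/314 = -467/157.
Residuals: 10/157, -46/157, 97/157, -74/157, 13/157; SSR = 110/157.

SSR = 0.70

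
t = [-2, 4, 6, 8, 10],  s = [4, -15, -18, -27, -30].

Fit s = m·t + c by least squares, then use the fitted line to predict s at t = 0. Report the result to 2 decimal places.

ŝ = -2.19

Forming XᵀX = [[220, 26]; [26, 5]] and Xᵀs = [-692, -86]ᵀ gives XᵀX·[m, c]ᵀ = Xᵀs.
Δ = 220·5 − 26² = 424.
m = ((-692)·5 − 26·(-86))/424 = -153/53; c = (220·(-86) − 26·(-692))/424 = -116/53.
At t = 0: ŝ = (-153/53)·(0) + (-116/53)·(1) = -116/53.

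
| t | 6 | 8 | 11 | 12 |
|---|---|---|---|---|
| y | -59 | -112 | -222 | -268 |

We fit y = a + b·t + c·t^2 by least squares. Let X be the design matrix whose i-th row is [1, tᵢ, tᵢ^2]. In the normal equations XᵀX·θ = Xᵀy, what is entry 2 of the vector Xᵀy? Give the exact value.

-6908

Entry 2 ↔ basis t, so (Xᵀy)_{2} = Σᵢ (t)·yᵢ = (6)·(-59) + (8)·(-112) + (11)·(-222) + (12)·(-268) = -6908.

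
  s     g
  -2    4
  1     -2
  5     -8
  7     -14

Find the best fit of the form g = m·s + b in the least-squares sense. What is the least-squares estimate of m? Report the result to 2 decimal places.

m = -1.91

Sums needed: Σs·s = 79, Σs = 11, Σ1 = 4.
And Σs·g = -148, Σg = -20.
Normal equations: [[79, 11]; [11, 4]]·[m, b]ᵀ = [-148, -20]ᵀ.
Determinant 79·4 − 11² = 195.
m = ((-148)·4 − 11·(-20))/195 = -124/65; b = (79·(-20) − 11·(-148))/195 = 16/65.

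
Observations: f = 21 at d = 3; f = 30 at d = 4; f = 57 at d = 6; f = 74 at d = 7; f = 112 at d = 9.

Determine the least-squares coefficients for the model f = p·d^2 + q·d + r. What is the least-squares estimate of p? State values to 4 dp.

The normal equations are: 10595·p + 1379·q + 191·r = 15419;  1379·p + 191·q + 29·r = 2051;  191·p + 29·q + 5·r = 294.
(Σd^2·d^2 = 10595, Σd^2·d = 1379, Σd^2 = 191, Σd·d = 191, Σd = 29, Σ1 = 5, Σd^2·f = 15419, Σd·f = 2051, Σf = 294.)
Inverting the 3×3 Gram matrix, [p, q, r]ᵀ = [475/462, 1357/462, 575/231]ᵀ.

p = 1.0281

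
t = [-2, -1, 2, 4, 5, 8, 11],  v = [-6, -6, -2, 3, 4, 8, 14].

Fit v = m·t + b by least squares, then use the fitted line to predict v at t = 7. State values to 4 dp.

v̂ = 7.0939

XᵀX·[m, b]ᵀ = Xᵀv reads: 235·m + 27·b = 264;  27·m + 7·b = 15.
(Σt·t = 235, Σt = 27, Σ1 = 7, Σt·v = 264, Σv = 15.)
Δ = 235·7 − 27² = 916.
m = (264·7 − 27·15)/916 = 1443/916; b = (235·15 − 27·264)/916 = -3603/916.
At t = 7: v̂ = (1443/916)·(7) + (-3603/916)·(1) = 3249/458.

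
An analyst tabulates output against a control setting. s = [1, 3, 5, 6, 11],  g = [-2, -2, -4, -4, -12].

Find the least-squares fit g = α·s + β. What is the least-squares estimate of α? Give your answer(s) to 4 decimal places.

The normal system MᵀM·[α, β]ᵀ = Mᵀg is [[192, 26]; [26, 5]]·[α, β]ᵀ = [-184, -24]ᵀ.
Eliminating β: 5·(row 1) − 26·(row 2) gives 284·α = 5·(-184) − 26·(-24) = -296, so α = -74/71.
Then β = ((-24) − 26·(-74/71))/5 = 44/71.

α = -1.0423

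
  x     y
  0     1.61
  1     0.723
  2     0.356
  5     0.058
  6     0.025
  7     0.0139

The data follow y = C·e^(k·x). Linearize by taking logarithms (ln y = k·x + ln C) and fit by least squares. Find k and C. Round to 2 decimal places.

k = -0.67, C = 1.48

Let Y = ln y. Fitting Y = k·x + ln C by least squares:
Σx = 21.0000, Σ(x)² = 115.0000, Σln y = -11.6930, Σx·ln y = -68.6909.
Normal system: [[115.0000, 21.0000]; [21.0000, 6]]·[k, ln C]ᵀ = [-68.6909, -11.6930]ᵀ.
Δ = 115.0000·6 − (21.0000)² = 249.0000; k = (-68.6909·6 − 21.0000·-11.6930)/249.0000 = -0.66905, ln C = (115.0000·-11.6930 − 21.0000·-68.6909)/249.0000 = 0.39283, so C = exp(0.39283) = 1.48117.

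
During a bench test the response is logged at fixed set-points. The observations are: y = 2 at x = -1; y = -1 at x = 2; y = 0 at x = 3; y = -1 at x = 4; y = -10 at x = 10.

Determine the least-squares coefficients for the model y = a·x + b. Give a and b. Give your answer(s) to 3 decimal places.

a = -1.104, b = 1.975

Setting ∂/∂a … = 0 gives: 130·a + 18·b = -108;  18·a + 5·b = -10.
(Σx·x = 130, Σx = 18, Σ1 = 5, Σx·y = -108, Σy = -10.)
det = 130·5 − 18² = 326.
a = ((-108)·5 − 18·(-10))/326 = -180/163; b = (130·(-10) − 18·(-108))/326 = 322/163.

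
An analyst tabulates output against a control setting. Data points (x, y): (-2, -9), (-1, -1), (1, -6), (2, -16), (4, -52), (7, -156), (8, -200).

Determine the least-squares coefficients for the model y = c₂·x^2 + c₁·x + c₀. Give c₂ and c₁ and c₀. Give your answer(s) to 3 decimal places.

With design matrix M, MᵀM = [[6787, 919, 139]; [919, 139, 19]; [139, 19, 7]] and Mᵀy = [-21383, -2919, -440]ᵀ.
Row-reducing yields c₂ = -99929/34188, c₁ = -18421/11396, c₀ = -3664/8547.

c₂ = -2.923, c₁ = -1.616, c₀ = -0.429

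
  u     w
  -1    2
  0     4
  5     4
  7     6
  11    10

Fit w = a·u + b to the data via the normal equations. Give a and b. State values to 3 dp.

From the data, Σu·u = 196, Σu = 22, Σ1 = 5.
Right-hand side: Σu·w = 170, Σw = 26.
AᵀA·[a, b]ᵀ = Aᵀw becomes [[196, 22]; [22, 5]]·[a, b]ᵀ = [170, 26]ᵀ.
det = 196·5 − 22² = 496.
a = (170·5 − 22·26)/496 = 139/248; b = (196·26 − 22·170)/496 = 339/124.

a = 0.560, b = 2.734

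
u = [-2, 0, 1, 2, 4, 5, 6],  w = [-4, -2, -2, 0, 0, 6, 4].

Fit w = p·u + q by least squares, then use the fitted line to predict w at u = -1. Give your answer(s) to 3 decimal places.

From the data, Σu·u = 86, Σu = 16, Σ1 = 7.
And Σu·w = 60, Σw = 2.
MᵀM·[p, q]ᵀ = Mᵀw becomes [[86, 16]; [16, 7]]·[p, q]ᵀ = [60, 2]ᵀ.
Determinant 86·7 − 16² = 346.
p = (60·7 − 16·2)/346 = 194/173; q = (86·2 − 16·60)/346 = -394/173.
At u = -1: ŵ = (194/173)·(-1) + (-394/173)·(1) = -588/173.

ŵ = -3.399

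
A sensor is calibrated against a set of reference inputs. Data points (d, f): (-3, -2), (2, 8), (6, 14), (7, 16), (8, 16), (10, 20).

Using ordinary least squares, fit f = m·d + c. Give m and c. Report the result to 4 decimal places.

m = 1.6607, c = 3.6964

Entries of AᵀA: Σd·d = 262, Σd = 30, Σ1 = 6.
And Σd·f = 546, Σf = 72.
Normal equations: [[262, 30]; [30, 6]]·[m, c]ᵀ = [546, 72]ᵀ.
Determinant 262·6 − 30² = 672.
m = (546·6 − 30·72)/672 = 93/56; c = (262·72 − 30·546)/672 = 207/56.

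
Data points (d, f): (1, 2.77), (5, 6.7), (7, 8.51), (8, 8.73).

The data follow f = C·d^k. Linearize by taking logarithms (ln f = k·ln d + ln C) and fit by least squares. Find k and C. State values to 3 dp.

With ln fᵢ as the transformed response and ln dᵢ as the regressor:
Σln d = 5.6348, Σ(ln d)² = 10.7009, Σln f = 7.2290, Σln d·ln f = 11.7337.
Equations: 10.7009·k + 5.6348·ln C = 11.7337;  5.6348·k + 4·ln C = 7.2290.
Slope k = (n·Σln d·ln f − Σln d·Σln f)/(n·Σ(ln d)² − (Σln d)²) = (4·11.7337 − 5.6348·7.2290)/11.0529 = 0.56102; ln C = (Σln f − k·Σln d)/n = 1.01693, so C = exp(1.01693) = 2.76469.

k = 0.561, C = 2.765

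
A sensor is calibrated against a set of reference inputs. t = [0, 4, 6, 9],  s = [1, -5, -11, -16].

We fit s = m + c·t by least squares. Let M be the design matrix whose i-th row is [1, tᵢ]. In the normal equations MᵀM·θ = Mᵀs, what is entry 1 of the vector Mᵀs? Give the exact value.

-31

Entry 1 ↔ basis 1, so (Mᵀs)_{1} = Σᵢ sᵢ = (1)·(1) + (1)·(-5) + (1)·(-11) + (1)·(-16) = -31.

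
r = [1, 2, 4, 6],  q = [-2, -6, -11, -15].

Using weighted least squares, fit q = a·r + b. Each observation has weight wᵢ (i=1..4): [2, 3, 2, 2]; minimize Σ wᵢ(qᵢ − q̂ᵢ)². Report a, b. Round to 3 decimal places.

Normal-equation sums: Σwᵢ·r·r = 118, Σwᵢ·r = 28, Σwᵢ·1 = 9.
Right-hand side: Σwᵢ·r·q = -308, Σwᵢ·q = -74.
det = 118·9 − 28² = 278.
a = ((-308)·9 − 28·(-74))/278 = -350/139; b = (118·(-74) − 28·(-308))/278 = -54/139.

a = -2.518, b = -0.388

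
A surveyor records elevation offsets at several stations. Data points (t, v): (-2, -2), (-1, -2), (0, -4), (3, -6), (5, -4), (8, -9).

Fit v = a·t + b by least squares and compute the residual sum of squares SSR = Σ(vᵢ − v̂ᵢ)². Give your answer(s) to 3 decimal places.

SSR = 7.835

Forming AᵀA = [[103, 13]; [13, 6]] and Aᵀv = [-104, -27]ᵀ gives AᵀA·[a, b]ᵀ = Aᵀv.
Determinant 103·6 − 13² = 449.
a = ((-104)·6 − 13·(-27))/449 = -273/449; b = (103·(-27) − 13·(-104))/449 = -1429/449.
Residuals: -15/449, 258/449, -367/449, -446/449, 998/449, -428/449; SSR = 3518/449.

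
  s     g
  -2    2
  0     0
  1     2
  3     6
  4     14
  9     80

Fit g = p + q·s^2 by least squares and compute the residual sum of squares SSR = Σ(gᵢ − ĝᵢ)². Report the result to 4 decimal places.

SSR = 10.7703

Sums needed: Σ1 = 6, Σs^2 = 111, Σs^2·s^2 = 6915.
Right-hand side: Σg = 104, Σs^2·g = 6768.
XᵀX·[p, q]ᵀ = Xᵀg becomes [[6, 111]; [111, 6915]]·[p, q]ᵀ = [104, 6768]ᵀ.
Eliminating q: 6915·(row 1) − 111·(row 2) gives 29169·p = 6915·104 − 111·6768 = -32088, so p = -1528/1389.
Then q = (6768 − 111·(-1528/1389))/6915 = 1384/1389.
Residuals: -410/463, 1528/1389, 974/463, -2594/1389, -390/463, 544/1389; SSR = 14960/1389.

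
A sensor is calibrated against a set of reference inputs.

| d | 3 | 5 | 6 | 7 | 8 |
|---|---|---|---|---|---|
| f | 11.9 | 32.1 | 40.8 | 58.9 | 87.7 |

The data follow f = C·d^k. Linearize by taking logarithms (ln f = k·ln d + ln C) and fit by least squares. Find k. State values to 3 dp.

k = 1.965

With ln fᵢ as the transformed response and ln dᵢ as the regressor:
Σln d = 8.5252, Σ(ln d)² = 15.1183, Σln f = 18.2038, Σln d·ln f = 32.1832.
Equations: 15.1183·k + 8.5252·ln C = 32.1832;  8.5252·k + 5·ln C = 18.2038.
Δ = 15.1183·5 − (8.5252)² = 2.9130; k = (32.1832·5 − 8.5252·18.2038)/2.9130 = 1.96543, ln C = (15.1183·18.2038 − 8.5252·32.1832)/2.9130 = 0.28965.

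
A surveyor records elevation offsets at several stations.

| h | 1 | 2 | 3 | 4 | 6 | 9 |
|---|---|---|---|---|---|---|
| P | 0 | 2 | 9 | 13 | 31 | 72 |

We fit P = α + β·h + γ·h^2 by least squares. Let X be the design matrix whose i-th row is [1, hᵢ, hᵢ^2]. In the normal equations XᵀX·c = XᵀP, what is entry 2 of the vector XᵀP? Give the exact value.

Entry 2 ↔ basis h, so (XᵀP)_{2} = Σᵢ (h)·Pᵢ = (1)·(0) + (2)·(2) + (3)·(9) + (4)·(13) + (6)·(31) + (9)·(72) = 917.

917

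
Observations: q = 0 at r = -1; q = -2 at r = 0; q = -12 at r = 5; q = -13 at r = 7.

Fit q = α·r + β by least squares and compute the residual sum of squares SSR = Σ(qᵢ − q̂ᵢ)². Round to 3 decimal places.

Forming XᵀX = [[75, 11]; [11, 4]] and Xᵀq = [-151, -27]ᵀ gives XᵀX·[α, β]ᵀ = Xᵀq.
Δ = 75·4 − 11² = 179.
α = ((-151)·4 − 11·(-27))/179 = -307/179; β = (75·(-27) − 11·(-151))/179 = -364/179.
Residuals: 57/179, 6/179, -249/179, 186/179; SSR = 558/179.

SSR = 3.117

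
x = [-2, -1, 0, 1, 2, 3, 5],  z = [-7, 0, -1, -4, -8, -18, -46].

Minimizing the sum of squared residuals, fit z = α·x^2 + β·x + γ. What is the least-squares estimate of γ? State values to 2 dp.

Forming MᵀM = [[740, 152, 44]; [152, 44, 8]; [44, 8, 7]] and Mᵀz = [-1376, -290, -84]ᵀ gives MᵀM·[α, β, γ]ᵀ = Mᵀz.
Row-reducing yields α = -1433/847, β = -1065/1694, γ = -548/847.

γ = -0.65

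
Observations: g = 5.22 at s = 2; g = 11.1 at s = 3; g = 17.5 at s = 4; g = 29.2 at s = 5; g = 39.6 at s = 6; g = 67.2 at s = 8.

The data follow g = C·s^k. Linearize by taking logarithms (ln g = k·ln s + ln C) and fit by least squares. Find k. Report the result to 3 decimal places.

Let Y = ln g. Fitting Y = k·ln s + ln C by least squares:
Σln s = 8.6587, Σ(ln s)² = 13.7340, Σln g = 18.1823, Σln s·ln g = 28.5293.
Equations: 13.7340·k + 8.6587·ln C = 28.5293;  8.6587·k + 6·ln C = 18.1823.
Slope k = (n·Σln s·ln g − Σln s·Σln g)/(n·Σ(ln s)² − (Σln s)²) = (6·28.5293 − 8.6587·18.1823)/7.4309 = 1.84911; ln C = (Σln g − k·Σln s)/n = 0.36191.

k = 1.849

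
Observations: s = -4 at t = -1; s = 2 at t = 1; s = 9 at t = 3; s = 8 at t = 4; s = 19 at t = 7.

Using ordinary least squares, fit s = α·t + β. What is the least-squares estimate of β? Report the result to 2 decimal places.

β = -1.02

Forming AᵀA = [[76, 14]; [14, 5]] and Aᵀs = [198, 34]ᵀ gives AᵀA·[α, β]ᵀ = Aᵀs.
Eliminating β: 5·(row 1) − 14·(row 2) gives 184·α = 5·198 − 14·34 = 514, so α = 257/92.
Then β = (34 − 14·(257/92))/5 = -47/46.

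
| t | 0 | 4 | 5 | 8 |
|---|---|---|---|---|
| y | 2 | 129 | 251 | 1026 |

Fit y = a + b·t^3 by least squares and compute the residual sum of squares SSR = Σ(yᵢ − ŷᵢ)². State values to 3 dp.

SSR = 0.836

From the data, Σ1 = 4, Σt^3 = 701, Σt^3·t^3 = 281865.
Right-hand side: Σy = 1408, Σt^3·y = 564943.
Eliminating b: 281865·(row 1) − 701·(row 2) gives 636059·a = 281865·1408 − 701·564943 = 840877, so a = 840877/636059.
Then b = (564943 − 701·(840877/636059))/281865 = 1272764/636059.
Residuals: 431241/636059, -246162/636059, -285568/636059, 100489/636059; SSR = 531730/636059.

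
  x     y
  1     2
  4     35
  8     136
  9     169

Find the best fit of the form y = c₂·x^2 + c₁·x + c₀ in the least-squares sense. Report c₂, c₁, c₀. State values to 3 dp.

c₂ = 1.955, c₁ = 1.432, c₀ = -1.551

Forming AᵀA = [[10914, 1306, 162]; [1306, 162, 22]; [162, 22, 4]] and Aᵀy = [22955, 2751, 342]ᵀ gives AᵀA·[c₂, c₁, c₀]ᵀ = Aᵀy.
Inverting the 3×3 Gram matrix, [c₂, c₁, c₀]ᵀ = [6107/3124, 4475/3124, -1211/781]ᵀ.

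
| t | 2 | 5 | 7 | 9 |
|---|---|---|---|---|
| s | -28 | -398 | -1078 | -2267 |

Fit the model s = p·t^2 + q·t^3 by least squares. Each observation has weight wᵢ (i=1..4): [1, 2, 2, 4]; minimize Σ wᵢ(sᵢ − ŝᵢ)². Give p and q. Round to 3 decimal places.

The normal system XᵀWX·[p, q]ᵀ = XᵀWs is [[32312, 276092]; [276092, 2392376]]·[p, q]ᵀ = [-860164, -7449804]ᵀ.
det = 32312·2392376 − 276092² = 1075660848.
p = ((-860164)·2392376 − 276092·(-7449804))/1075660848 = -62776481/67228803; q = (32312·(-7449804) − 276092·(-860164))/1075660848 = -202104235/67228803.

p = -0.934, q = -3.006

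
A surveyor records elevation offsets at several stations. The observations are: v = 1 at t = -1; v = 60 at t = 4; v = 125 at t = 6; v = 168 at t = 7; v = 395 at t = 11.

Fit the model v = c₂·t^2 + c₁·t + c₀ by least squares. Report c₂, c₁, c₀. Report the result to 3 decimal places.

c₂ = 3.008, c₁ = 2.761, c₀ = 0.742

From the data, Σt^2·t^2 = 18595, Σt^2·t = 1953, Σt^2 = 223, Σt·t = 223, Σt = 27, Σ1 = 5.
Right-hand side: Σt^2·v = 61488, Σt·v = 6510, Σv = 749.
So XᵀX·[c₂, c₁, c₀]ᵀ = Xᵀv: [[18595, 1953, 223]; [1953, 223, 27]; [223, 27, 5]]·[c₂, c₁, c₀]ᵀ = [61488, 6510, 749]ᵀ.
Inverting the 3×3 Gram matrix, [c₂, c₁, c₀]ᵀ = [804713/267542, 738717/267542, 99260/133771]ᵀ.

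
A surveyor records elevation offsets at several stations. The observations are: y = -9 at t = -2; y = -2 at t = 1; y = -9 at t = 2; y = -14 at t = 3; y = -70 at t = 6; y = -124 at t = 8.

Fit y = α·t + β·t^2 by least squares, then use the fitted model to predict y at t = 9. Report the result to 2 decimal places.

From the data, Σt·t = 118, Σt·t^2 = 756, Σt^2·t^2 = 5506.
And Σt·y = -1456, Σt^2·y = -10656.
Determinant 118·5506 − 756² = 78172.
α = ((-1456)·5506 − 756·(-10656))/78172 = 9800/19543; β = (118·(-10656) − 756·(-1456))/78172 = -39168/19543.
At t = 9: ŷ = (9800/19543)·(9) + (-39168/19543)·(81) = -3084408/19543.

ŷ = -157.83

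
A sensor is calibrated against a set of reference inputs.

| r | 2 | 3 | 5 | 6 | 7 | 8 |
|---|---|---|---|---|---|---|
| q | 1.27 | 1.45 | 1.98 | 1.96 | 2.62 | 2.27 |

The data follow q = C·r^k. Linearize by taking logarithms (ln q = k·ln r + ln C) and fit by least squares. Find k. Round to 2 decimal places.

k = 0.49

Linearized form: ln q = k·ln r + ln C. From the 6 transformed points,
Σln r = 9.2183, Σ(ln r)² = 15.5987, Σln q = 3.7496, Σln r·ln q = 6.4580.
Equations: 15.5987·k + 9.2183·ln C = 6.4580;  9.2183·k + 6·ln C = 3.7496.
Slope k = (n·Σln r·ln q − Σln r·Σln q)/(n·Σ(ln r)² − (Σln r)²) = (6·6.4580 − 9.2183·3.7496)/8.6152 = 0.48554; ln C = (Σln q − k·Σln r)/n = -0.12105.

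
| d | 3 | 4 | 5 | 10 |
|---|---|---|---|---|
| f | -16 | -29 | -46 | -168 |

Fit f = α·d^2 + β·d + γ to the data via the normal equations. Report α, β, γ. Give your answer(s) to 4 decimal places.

The normal system AᵀA·[α, β, γ]ᵀ = Aᵀf is [[10962, 1216, 150]; [1216, 150, 22]; [150, 22, 4]]·[α, β, γ]ᵀ = [-18558, -2074, -259]ᵀ.
Row-reducing yields α = -2565/1892, β = -7791/1892, γ = 16531/1892.

α = -1.3557, β = -4.1179, γ = 8.7373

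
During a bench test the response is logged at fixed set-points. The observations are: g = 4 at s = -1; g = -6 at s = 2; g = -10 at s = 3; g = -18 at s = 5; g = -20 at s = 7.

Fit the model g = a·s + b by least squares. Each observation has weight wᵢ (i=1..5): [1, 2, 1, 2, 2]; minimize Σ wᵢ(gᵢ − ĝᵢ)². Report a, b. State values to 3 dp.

The normal equations are: 166·a + 30·b = -518;  30·a + 8·b = -94.
(Σwᵢ·s·s = 166, Σwᵢ·s = 30, Σwᵢ·1 = 8, Σwᵢ·s·g = -518, Σwᵢ·g = -94.)
det = 166·8 − 30² = 428.
a = ((-518)·8 − 30·(-94))/428 = -331/107; b = (166·(-94) − 30·(-518))/428 = -16/107.

a = -3.093, b = -0.150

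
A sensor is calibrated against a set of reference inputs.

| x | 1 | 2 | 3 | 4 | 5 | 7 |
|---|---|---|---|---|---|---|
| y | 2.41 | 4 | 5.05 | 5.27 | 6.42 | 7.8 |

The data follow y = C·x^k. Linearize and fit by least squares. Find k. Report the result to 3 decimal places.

k = 0.583

Let Y = ln y. Fitting Y = k·ln x + ln C by least squares:
Σln x = 6.7334, Σ(ln x)² = 9.9861, Σln y = 9.4609, Σln x·ln y = 12.0338.
Equations: 9.9861·k + 6.7334·ln C = 12.0338;  6.7334·k + 6·ln C = 9.4609.
Δ = 9.9861·6 − (6.7334)² = 14.5777; k = (12.0338·6 − 6.7334·9.4609)/14.5777 = 0.58301, ln C = (9.9861·9.4609 − 6.7334·12.0338)/14.5777 = 0.92254.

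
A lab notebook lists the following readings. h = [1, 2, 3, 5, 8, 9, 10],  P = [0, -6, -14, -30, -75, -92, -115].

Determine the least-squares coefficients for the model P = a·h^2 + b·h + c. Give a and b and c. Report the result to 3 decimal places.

a = -1.008, b = -1.454, c = 1.339

Entries of XᵀX: Σh^2·h^2 = 21380, Σh^2·h = 2402, Σh^2 = 284, Σh·h = 284, Σh = 38, Σ1 = 7.
Right-hand side: Σh^2·P = -24652, Σh·P = -2782, ΣP = -332.
Row-reducing yields a = -15277/15163, b = -22040/15163, c = 344/257.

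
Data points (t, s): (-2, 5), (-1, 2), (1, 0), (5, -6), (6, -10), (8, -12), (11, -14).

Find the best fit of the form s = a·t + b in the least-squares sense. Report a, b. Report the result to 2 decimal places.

a = -1.51, b = 1.06

From the data, Σt·t = 252, Σt = 28, Σ1 = 7.
And Σt·s = -352, Σs = -35.
Δ = 252·7 − 28² = 980.
a = ((-352)·7 − 28·(-35))/980 = -53/35; b = (252·(-35) − 28·(-352))/980 = 37/35.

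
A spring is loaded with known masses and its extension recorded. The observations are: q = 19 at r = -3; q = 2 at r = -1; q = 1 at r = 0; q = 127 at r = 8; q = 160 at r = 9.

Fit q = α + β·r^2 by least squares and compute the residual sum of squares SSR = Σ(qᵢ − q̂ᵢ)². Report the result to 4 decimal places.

The normal system MᵀM·[α, β]ᵀ = Mᵀq is [[5, 155]; [155, 10739]]·[α, β]ᵀ = [309, 21261]ᵀ.
det = 5·10739 − 155² = 29670.
α = (309·10739 − 155·21261)/29670 = 3816/4945; β = (5·21261 − 155·309)/29670 = 1947/989.
Residuals: 2524/4945, -3661/4945, 1129/4945, 1159/4945, -1151/4945; SSR = 4796/4945.

SSR = 0.9699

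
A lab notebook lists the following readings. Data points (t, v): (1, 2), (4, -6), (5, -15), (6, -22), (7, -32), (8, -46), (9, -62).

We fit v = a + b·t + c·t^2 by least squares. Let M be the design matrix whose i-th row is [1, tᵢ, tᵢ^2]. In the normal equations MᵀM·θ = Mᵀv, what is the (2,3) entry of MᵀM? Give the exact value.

Row 2 ↔ basis t, column 3 ↔ basis t^2, so (MᵀM)_{2,3} = Σᵢ (t)·(t^2) = (1)·(1) + (4)·(16) + (5)·(25) + (6)·(36) + (7)·(49) + (8)·(64) + (9)·(81) = 1990.

1990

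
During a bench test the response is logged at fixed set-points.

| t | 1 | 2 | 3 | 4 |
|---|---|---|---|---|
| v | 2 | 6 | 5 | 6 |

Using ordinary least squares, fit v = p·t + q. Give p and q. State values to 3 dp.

p = 1.100, q = 2.000

Setting ∂/∂p … = 0 gives: 30·p + 10·q = 53;  10·p + 4·q = 19.
Δ = 30·4 − 10² = 20.
p = (53·4 − 10·19)/20 = 11/10; q = (30·19 − 10·53)/20 = 2.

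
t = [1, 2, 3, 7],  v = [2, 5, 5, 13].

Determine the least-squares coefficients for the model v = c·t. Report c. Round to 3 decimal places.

Normal-equation sums: Σt·t = 63.
Right-hand side: Σt·v = 118.
c = 118/63 = 1.87302.

c = 1.873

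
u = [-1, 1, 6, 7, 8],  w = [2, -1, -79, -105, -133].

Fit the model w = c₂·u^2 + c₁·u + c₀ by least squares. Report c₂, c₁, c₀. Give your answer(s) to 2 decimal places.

Setting ∂/∂c₂ … = 0 gives: 7795·c₂ + 1071·c₁ + 151·c₀ = -16500;  1071·c₂ + 151·c₁ + 21·c₀ = -2276;  151·c₂ + 21·c₁ + 5·c₀ = -316.
Inverting the 3×3 Gram matrix, [c₂, c₁, c₀]ᵀ = [-28064/15439, -38060/15439, 31640/15439]ᵀ.

c₂ = -1.82, c₁ = -2.47, c₀ = 2.05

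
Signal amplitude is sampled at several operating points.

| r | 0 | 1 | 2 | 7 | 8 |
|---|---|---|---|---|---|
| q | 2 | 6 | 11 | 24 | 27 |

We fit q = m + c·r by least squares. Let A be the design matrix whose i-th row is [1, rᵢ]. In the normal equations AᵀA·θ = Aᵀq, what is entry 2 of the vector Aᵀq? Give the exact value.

412

Entry 2 ↔ basis r, so (Aᵀq)_{2} = Σᵢ (r)·qᵢ = (0)·(2) + (1)·(6) + (2)·(11) + (7)·(24) + (8)·(27) = 412.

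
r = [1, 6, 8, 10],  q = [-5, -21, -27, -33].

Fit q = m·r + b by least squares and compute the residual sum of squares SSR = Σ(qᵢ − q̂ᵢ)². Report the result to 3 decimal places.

SSR = 0.134

Compute the Gram sums: Σr·r = 201, Σr = 25, Σ1 = 4.
And Σr·q = -677, Σq = -86.
So AᵀA·[m, b]ᵀ = Aᵀq: [[201, 25]; [25, 4]]·[m, b]ᵀ = [-677, -86]ᵀ.
Δ = 201·4 − 25² = 179.
m = ((-677)·4 − 25·(-86))/179 = -558/179; b = (201·(-86) − 25·(-677))/179 = -361/179.
Residuals: 24/179, -50/179, -8/179, 34/179; SSR = 24/179.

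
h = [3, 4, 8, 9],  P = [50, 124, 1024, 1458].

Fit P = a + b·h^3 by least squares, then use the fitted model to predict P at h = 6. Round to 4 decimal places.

P̂ = 429.2417

The normal system AᵀA·[a, b]ᵀ = AᵀP is [[4, 1332]; [1332, 798410]]·[a, b]ᵀ = [2656, 1596456]ᵀ.
det = 4·798410 − 1332² = 1419416.
a = (2656·798410 − 1332·1596456)/1419416 = -737804/177427; b = (4·1596456 − 1332·2656)/1419416 = 356004/177427.
At h = 6: P̂ = (-737804/177427)·(1) + (356004/177427)·(216) = 76159060/177427.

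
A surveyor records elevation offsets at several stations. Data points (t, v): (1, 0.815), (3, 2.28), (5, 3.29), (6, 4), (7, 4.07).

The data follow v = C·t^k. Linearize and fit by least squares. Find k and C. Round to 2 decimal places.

k = 0.85, C = 0.84

Let Y = ln v. Fitting Y = k·ln t + ln C by least squares:
XᵀX = [[10.7942, 6.4457]; [6.4457, 5]], rhs = [8.0374, 4.6004]ᵀ  (here Σln t = 6.4457, Σ(ln t)² = 10.7942, Σln v = 4.6004, Σln t·ln v = 8.0374).
Slope k = (n·Σln t·ln v − Σln t·Σln v)/(n·Σ(ln t)² − (Σln t)²) = (5·8.0374 − 6.4457·4.6004)/12.4237 = 0.84788; ln C = (Σln v − k·Σln t)/n = -0.17295, so C = exp(-0.17295) = 0.84118.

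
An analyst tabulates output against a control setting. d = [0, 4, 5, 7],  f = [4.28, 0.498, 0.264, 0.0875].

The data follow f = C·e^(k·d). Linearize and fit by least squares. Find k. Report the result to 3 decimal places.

k = -0.556

Taking logs, ln f = k·d + ln C, so regress ln f on d.
Σd = 16.0000, Σ(d)² = 90.0000, Σln f = -3.0111, Σd·ln f = -26.5005.
Normal system: [[90.0000, 16.0000]; [16.0000, 4]]·[k, ln C]ᵀ = [-26.5005, -3.0111]ᵀ.
Solving (det = 104.0000): k = -0.55600, ln C = 1.47121.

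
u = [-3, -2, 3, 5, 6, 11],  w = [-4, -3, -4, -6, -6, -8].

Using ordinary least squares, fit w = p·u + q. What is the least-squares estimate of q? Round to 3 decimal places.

q = -4.083

MᵀM·[p, q]ᵀ = Mᵀw reads: 204·p + 20·q = -148;  20·p + 6·q = -31.
(Σu·u = 204, Σu = 20, Σ1 = 6, Σu·w = -148, Σw = -31.)
Eliminating q: 6·(row 1) − 20·(row 2) gives 824·p = 6·(-148) − 20·(-31) = -268, so p = -67/206.
Then q = ((-31) − 20·(-67/206))/6 = -841/206.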